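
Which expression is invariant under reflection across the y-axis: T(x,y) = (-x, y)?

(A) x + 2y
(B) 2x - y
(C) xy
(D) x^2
D

The map is reflection across the y-axis: T(x,y) = (-x, y).
Substitute the transformed coordinates into each option and compare with the original:
(A) x + 2y  ->  (-x) + 2(y) = -x + 2y   [differs from x + 2y: not invariant]
(B) 2x - y  ->  2(-x) - (y) = -2x - y   [differs from 2x - y: not invariant]
(C) xy  ->  (-x)(y) = -xy   [differs from xy: not invariant]
(D) x^2  ->  (-x)^2 = x^2   [equals x^2: invariant]

Only option (D), x^2, is unchanged by the transformation.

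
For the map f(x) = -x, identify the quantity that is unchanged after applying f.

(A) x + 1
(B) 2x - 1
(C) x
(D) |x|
D

For f(x) = -x:
Applying f replaces x by -x. Since |-x| = |x|, the absolute value is unchanged by f, whereas x -> -x, 2x - 1 -> -2x - 1 and x + 1 -> -x + 1 all change.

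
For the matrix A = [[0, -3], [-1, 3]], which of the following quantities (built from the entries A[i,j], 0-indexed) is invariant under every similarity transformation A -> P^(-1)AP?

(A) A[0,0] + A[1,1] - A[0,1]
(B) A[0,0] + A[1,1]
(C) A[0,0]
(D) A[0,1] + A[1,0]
B

A[0,0] + A[1,1] is the trace of A. By the cyclic property of the trace, tr(P^(-1)AP) = tr(APP^(-1)) = tr(A), so it is the same for every matrix similar to A.

The other combinations are not similarity invariants. For example, take P = [[2, 1], [1, 1]] (det P = 1), so P^(-1) = [[1, -1], [-1, 2]] and
B = P^(-1)AP = [[-4, -5], [5, 7]].
Evaluating each option on A and on B:
(A) A[0,0] + A[1,1] - A[0,1]: 6 for A, 8 for B -> changes
(B) A[0,0] + A[1,1]: 3 for A, 3 for B -> unchanged
(C) A[0,0]: 0 for A, -4 for B -> changes
(D) A[0,1] + A[1,0]: -4 for A, 0 for B -> changes

Only (B) A[0,0] + A[1,1] = 3 survives (and it does so for every P, not just this one), so it is the invariant.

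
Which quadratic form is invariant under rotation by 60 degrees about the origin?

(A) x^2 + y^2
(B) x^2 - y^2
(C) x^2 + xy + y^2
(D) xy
A

Rotation by 60 degrees sends (x, y) to (x/2 - sqrt(3)y/2, sqrt(3)x/2 + y/2).
Substitute the transformed coordinates into each option and compare with the original:
(A) x^2 + y^2  ->  (x/2 - sqrt(3)y/2)^2 + (sqrt(3)x/2 + y/2)^2 = x^2 + y^2   [equals x^2 + y^2: invariant]
(B) x^2 - y^2  ->  (x/2 - sqrt(3)y/2)^2 - (sqrt(3)x/2 + y/2)^2 = -x^2/2 - sqrt(3)xy + y^2/2   [differs from x^2 - y^2: not invariant]
(C) x^2 + xy + y^2  ->  (x/2 - sqrt(3)y/2)^2 + (x/2 - sqrt(3)y/2)(sqrt(3)x/2 + y/2) + (sqrt(3)x/2 + y/2)^2 = sqrt(3)x^2/4 + x^2 - xy/2 - sqrt(3)y^2/4 + y^2   [differs from x^2 + xy + y^2: not invariant]
(D) xy  ->  (x/2 - sqrt(3)y/2)(sqrt(3)x/2 + y/2) = sqrt(3)x^2/4 - xy/2 - sqrt(3)y^2/4   [differs from xy: not invariant]

Only option (A), x^2 + y^2, is unchanged by the transformation.
x^2 + y^2 is the squared distance from the origin, which rotations preserve.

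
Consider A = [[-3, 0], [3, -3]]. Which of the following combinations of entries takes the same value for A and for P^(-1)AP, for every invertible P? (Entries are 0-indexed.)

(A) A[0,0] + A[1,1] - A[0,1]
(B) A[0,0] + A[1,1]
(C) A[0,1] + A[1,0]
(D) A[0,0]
B

A[0,0] + A[1,1] is the trace of A. By the cyclic property of the trace, tr(P^(-1)AP) = tr(APP^(-1)) = tr(A), so it is the same for every matrix similar to A.

The other combinations are not similarity invariants. For example, take P = [[1, 1], [1, 2]] (det P = 1), so P^(-1) = [[2, -1], [-1, 1]] and
B = P^(-1)AP = [[-6, -3], [3, 0]].
Evaluating each option on A and on B:
(A) A[0,0] + A[1,1] - A[0,1]: -6 for A, -3 for B -> changes
(B) A[0,0] + A[1,1]: -6 for A, -6 for B -> unchanged
(C) A[0,1] + A[1,0]: 3 for A, 0 for B -> changes
(D) A[0,0]: -3 for A, -6 for B -> changes

Only (B) A[0,0] + A[1,1] = -6 survives (and it does so for every P, not just this one), so it is the invariant.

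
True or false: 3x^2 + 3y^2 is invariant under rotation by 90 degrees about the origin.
True

Applying rotation by 90 degrees: x' = x*cos(90 degrees) - y*sin(90 degrees) = -y, y' = x*sin(90 degrees) + y*cos(90 degrees) = x

Substituting into 3x^2 + 3y^2:
3(-y)^2 + 3(x)^2
= 3x^2 + 3y^2

This equals the original expression 3x^2 + 3y^2, so it IS invariant.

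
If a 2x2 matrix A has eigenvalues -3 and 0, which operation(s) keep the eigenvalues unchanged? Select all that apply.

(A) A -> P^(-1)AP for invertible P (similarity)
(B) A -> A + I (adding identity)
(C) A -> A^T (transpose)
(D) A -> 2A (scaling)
A and C

Eigenvalues are preserved by:
1. Similarity transformations: A -> P^(-1)AP (same characteristic polynomial)
2. Transpose: A^T has the same eigenvalues as A

Eigenvalues are NOT preserved by:
- Adding identity: eigenvalues become -3+1, 0+1
- Scaling: eigenvalues become -6, 0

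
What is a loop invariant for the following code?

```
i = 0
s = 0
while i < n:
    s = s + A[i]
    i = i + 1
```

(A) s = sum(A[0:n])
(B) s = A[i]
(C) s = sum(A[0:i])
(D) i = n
C

A loop invariant must hold before the first iteration and be re-established by every execution of the body.

(C) s = sum(A[0:i]): Initially i = 0 and s = 0 = sum of the empty slice A[0:0]. If s = sum(A[0:i]) holds at the top of an iteration, the body sets s to sum(A[0:i]) + A[i] = sum(A[0:i+1]) and then i to i+1, so s = sum(A[0:i]) holds again. At exit i = n, giving s = sum(A[0:n]).

The other options fail:
(A) s = sum(A[0:n]): false before the loop (s = 0, not the full sum) -- it only becomes true at exit.
(B) s = A[i]: after the first iteration s = A[0] but i = 1, so s = A[i] compares s with the wrong element (and fails in general).
(D) i = n: false initially (i = 0); it is the exit condition, not an invariant.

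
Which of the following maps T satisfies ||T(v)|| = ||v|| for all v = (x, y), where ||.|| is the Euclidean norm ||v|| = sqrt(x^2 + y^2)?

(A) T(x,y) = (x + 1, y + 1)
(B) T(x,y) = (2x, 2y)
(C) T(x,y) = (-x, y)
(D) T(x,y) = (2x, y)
C

A transformation preserves a norm if ||T(v)|| = ||v|| for every v; a single vector where the norm changes rules an option out.

(A) T(x,y) = (x + 1, y + 1): v = (1, 0) has norm sqrt((1)^2 + (0)^2) = 1, but T(v) = (2, 1) has norm sqrt(5) -- not preserved.
(B) T(x,y) = (2x, 2y): v = (1, 0) has norm sqrt((1)^2 + (0)^2) = 1, but T(v) = (2, 0) has norm 2 -- not preserved.
(C) T(x,y) = (-x, y): preserves the norm -- it is an orthogonal map (a rotation/reflection), and (-x)^2 + (y)^2 simplifies to x^2 + y^2.
(D) T(x,y) = (2x, y): v = (1, 0) has norm sqrt((1)^2 + (0)^2) = 1, but T(v) = (2, 0) has norm 2 -- not preserved.

Therefore the answer is (C).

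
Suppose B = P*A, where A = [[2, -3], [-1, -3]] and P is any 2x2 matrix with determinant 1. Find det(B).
-9

By the multiplicative property of determinants, det(B) = det(P*A) = det(P) * det(A) = det(A),
so the determinant is invariant under multiplication by any determinant-1 matrix; we just need det(A).

det(A) = (2)(-3) - (-3)(-1) = -6 - 3 = -9

Therefore det(B) = 1 * (-9) = -9.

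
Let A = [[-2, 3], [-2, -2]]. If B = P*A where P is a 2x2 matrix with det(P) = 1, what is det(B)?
10

By the multiplicative property of determinants, det(B) = det(P*A) = det(P) * det(A) = det(A),
so the determinant is invariant under multiplication by any determinant-1 matrix; we just need det(A).

det(A) = (-2)(-2) - (3)(-2) = 4 - (-6) = 10

Therefore det(B) = 1 * 10 = 10.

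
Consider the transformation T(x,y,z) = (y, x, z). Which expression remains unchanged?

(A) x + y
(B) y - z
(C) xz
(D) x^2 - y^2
A

Apply T(x,y,z) = (y, x, z) to each option, i.e. replace (x, y, z) by the transformed coordinates.
Substitute the transformed coordinates into each option and compare with the original:
(A) x + y  ->  (y) + (x) = x + y   [equals x + y: invariant]
(B) y - z  ->  (x) - (z) = x - z   [differs from y - z: not invariant]
(C) xz  ->  (y)(z) = yz   [differs from xz: not invariant]
(D) x^2 - y^2  ->  (y)^2 - (x)^2 = -x^2 + y^2   [differs from x^2 - y^2: not invariant]

Only option (A), x + y, is unchanged by the transformation.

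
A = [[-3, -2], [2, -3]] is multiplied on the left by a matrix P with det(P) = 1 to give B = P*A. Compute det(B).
13

By the multiplicative property of determinants, det(B) = det(P*A) = det(P) * det(A) = det(A),
so the determinant is invariant under multiplication by any determinant-1 matrix; we just need det(A).

det(A) = (-3)(-3) - (-2)(2) = 9 - (-4) = 13

Therefore det(B) = 1 * 13 = 13.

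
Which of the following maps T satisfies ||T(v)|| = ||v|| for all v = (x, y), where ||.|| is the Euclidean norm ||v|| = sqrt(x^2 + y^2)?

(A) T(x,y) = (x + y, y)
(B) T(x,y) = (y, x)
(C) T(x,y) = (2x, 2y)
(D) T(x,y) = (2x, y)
B

A transformation preserves a norm if ||T(v)|| = ||v|| for every v; a single vector where the norm changes rules an option out.

(A) T(x,y) = (x + y, y): v = (0, 1) has norm sqrt((0)^2 + (1)^2) = 1, but T(v) = (1, 1) has norm sqrt(2) -- not preserved.
(B) T(x,y) = (y, x): preserves the norm -- it is an orthogonal map (a rotation/reflection), and (y)^2 + (x)^2 simplifies to x^2 + y^2.
(C) T(x,y) = (2x, 2y): v = (1, 0) has norm sqrt((1)^2 + (0)^2) = 1, but T(v) = (2, 0) has norm 2 -- not preserved.
(D) T(x,y) = (2x, y): v = (1, 0) has norm sqrt((1)^2 + (0)^2) = 1, but T(v) = (2, 0) has norm 2 -- not preserved.

Therefore the answer is (B).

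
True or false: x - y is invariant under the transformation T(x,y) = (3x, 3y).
False

Substitute T(x,y) = (3x, 3y) into the expression and compare with the original.

Original: x - y
After applying T: (3x) - (3y) = 3x - 3y

This differs from the original x - y (difference: 2x - 2y), so the expression is NOT invariant.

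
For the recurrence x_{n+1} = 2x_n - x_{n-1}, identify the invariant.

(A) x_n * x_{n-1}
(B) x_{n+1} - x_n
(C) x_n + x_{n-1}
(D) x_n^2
B

For the recurrence x_{n+1} = 2x_n - x_{n-1}:

If x_{n+1} = 2x_n - x_{n-1}, then:
x_{n+1} - x_n = x_n - x_{n-1}
The first difference is constant throughout the sequence.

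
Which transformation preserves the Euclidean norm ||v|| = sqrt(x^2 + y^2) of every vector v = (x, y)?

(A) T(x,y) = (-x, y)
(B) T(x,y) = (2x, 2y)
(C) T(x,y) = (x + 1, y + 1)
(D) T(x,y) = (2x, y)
A

A transformation preserves a norm if ||T(v)|| = ||v|| for every v; a single vector where the norm changes rules an option out.

(A) T(x,y) = (-x, y): preserves the norm -- it is an orthogonal map (a rotation/reflection), and (-x)^2 + (y)^2 simplifies to x^2 + y^2.
(B) T(x,y) = (2x, 2y): v = (1, 0) has norm sqrt((1)^2 + (0)^2) = 1, but T(v) = (2, 0) has norm 2 -- not preserved.
(C) T(x,y) = (x + 1, y + 1): v = (1, 0) has norm sqrt((1)^2 + (0)^2) = 1, but T(v) = (2, 1) has norm sqrt(5) -- not preserved.
(D) T(x,y) = (2x, y): v = (1, 0) has norm sqrt((1)^2 + (0)^2) = 1, but T(v) = (2, 0) has norm 2 -- not preserved.

Therefore the answer is (A).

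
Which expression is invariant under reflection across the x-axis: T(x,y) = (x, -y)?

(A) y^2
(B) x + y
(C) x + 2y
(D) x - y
A

The map is reflection across the x-axis: T(x,y) = (x, -y).
Substitute the transformed coordinates into each option and compare with the original:
(A) y^2  ->  (-y)^2 = y^2   [equals y^2: invariant]
(B) x + y  ->  (x) + (-y) = x - y   [differs from x + y: not invariant]
(C) x + 2y  ->  (x) + 2(-y) = x - 2y   [differs from x + 2y: not invariant]
(D) x - y  ->  (x) - (-y) = x + y   [differs from x - y: not invariant]

Only option (A), y^2, is unchanged by the transformation.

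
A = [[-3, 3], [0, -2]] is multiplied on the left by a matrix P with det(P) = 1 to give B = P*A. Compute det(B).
6

By the multiplicative property of determinants, det(B) = det(P*A) = det(P) * det(A) = det(A),
so the determinant is invariant under multiplication by any determinant-1 matrix; we just need det(A).

det(A) = (-3)(-2) - (3)(0) = 6 - 0 = 6

Therefore det(B) = 1 * 6 = 6.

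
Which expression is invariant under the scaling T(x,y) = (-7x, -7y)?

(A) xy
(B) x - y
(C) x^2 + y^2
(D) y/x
D

Under the uniform scaling T(x,y) = (-7x, -7y):
Substitute the transformed coordinates into each option and compare with the original:
(A) xy  ->  (-7x)(-7y) = 49xy   [differs from xy: not invariant]
(B) x - y  ->  (-7x) - (-7y) = -7x + 7y   [differs from x - y: not invariant]
(C) x^2 + y^2  ->  (-7x)^2 + (-7y)^2 = 49x^2 + 49y^2   [differs from x^2 + y^2: not invariant]
(D) y/x  ->  (-7y)/(-7x) = y/x   [equals y/x: invariant]

Only option (D), y/x, is unchanged by the transformation.
The common factor -7 cancels in a ratio of coordinates, while sums, products and sums of squares pick up factors of -7 or 49.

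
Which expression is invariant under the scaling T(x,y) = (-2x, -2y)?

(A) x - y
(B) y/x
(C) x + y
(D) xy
B

Under the uniform scaling T(x,y) = (-2x, -2y):
Substitute the transformed coordinates into each option and compare with the original:
(A) x - y  ->  (-2x) - (-2y) = -2x + 2y   [differs from x - y: not invariant]
(B) y/x  ->  (-2y)/(-2x) = y/x   [equals y/x: invariant]
(C) x + y  ->  (-2x) + (-2y) = -2x - 2y   [differs from x + y: not invariant]
(D) xy  ->  (-2x)(-2y) = 4xy   [differs from xy: not invariant]

Only option (B), y/x, is unchanged by the transformation.
The common factor -2 cancels in a ratio of coordinates, while sums, products and sums of squares pick up factors of -2 or 4.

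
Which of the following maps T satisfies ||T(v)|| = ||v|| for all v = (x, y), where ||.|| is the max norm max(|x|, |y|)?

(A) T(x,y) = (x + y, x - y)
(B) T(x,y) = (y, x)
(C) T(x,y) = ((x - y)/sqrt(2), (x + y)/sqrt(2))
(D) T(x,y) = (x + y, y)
B

A transformation preserves a norm if ||T(v)|| = ||v|| for every v; a single vector where the norm changes rules an option out.

(A) T(x,y) = (x + y, x - y): v = (1, 1) has norm max(|1|, |1|) = 1, but T(v) = (2, 0) has norm 2 -- not preserved.
(B) T(x,y) = (y, x): preserves the norm -- it only permutes the coordinates and/or flips signs, which leaves max(|x|, |y|) unchanged.
(C) T(x,y) = ((x - y)/sqrt(2), (x + y)/sqrt(2)): v = (1, 0) has norm max(|1|, |0|) = 1, but T(v) = (sqrt(2)/2, sqrt(2)/2) has norm sqrt(2)/2 -- not preserved.
(D) T(x,y) = (x + y, y): v = (1, 1) has norm max(|1|, |1|) = 1, but T(v) = (2, 1) has norm 2 -- not preserved.

Therefore the answer is (B).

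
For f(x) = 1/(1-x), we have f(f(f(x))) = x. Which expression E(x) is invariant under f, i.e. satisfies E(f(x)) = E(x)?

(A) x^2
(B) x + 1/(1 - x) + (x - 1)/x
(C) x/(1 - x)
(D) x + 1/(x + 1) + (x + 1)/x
B

Replace x by f(x) = 1/(1 - x) in each option and simplify. As a quick numerical cross-check, also compare E(3) with E(f(3)) = E(-1/2).

(A) x^2  ->  (1/(1 - x))^2 = (x - 1)^(-2); check: E(3) = 9 but E(-1/2) = 1/4.   [not invariant]
(B) x + 1/(1 - x) + (x - 1)/x  ->  (1/(1 - x)) + 1/(1 - (1/(1 - x))) + ((1/(1 - x)) - 1)/(1/(1 - x)), which simplifies back to x + 1/(1 - x) + (x - 1)/x; check: E(3) = 19/6, E(-1/2) = 19/6.   [invariant]
(C) x/(1 - x)  ->  (1/(1 - x))/(1 - (1/(1 - x))) = -1/x; check: E(3) = -3/2 but E(-1/2) = -1/3.   [not invariant]
(D) x + 1/(x + 1) + (x + 1)/x  ->  (1/(1 - x)) + 1/((1/(1 - x)) + 1) + ((1/(1 - x)) + 1)/(1/(1 - x)) = (-x^3 + 6x^2 - 11x + 7)/(x^2 - 3x + 2); check: E(3) = 55/12 but E(-1/2) = 1/2.   [not invariant]

Only (B) is unchanged. Indeed f(f(x)) = 1/(1 - 1/(1-x)) = (1-x)/(-x) = (x-1)/x, so E(x) = x + f(x) + f(f(x)) is the sum over the whole 3-cycle; applying f just permutes the three terms cyclically (x -> f(x) -> f(f(x)) -> x), leaving the sum unchanged.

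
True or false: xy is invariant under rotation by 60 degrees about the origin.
False

Applying rotation by 60 degrees: x' = x*cos(60 degrees) - y*sin(60 degrees) = x/2 - sqrt(3)y/2, y' = x*sin(60 degrees) + y*cos(60 degrees) = sqrt(3)x/2 + y/2

Substituting into xy:
(x/2 - sqrt(3)y/2)(sqrt(3)x/2 + y/2)
= sqrt(3)x^2/4 - xy/2 - sqrt(3)y^2/4

This differs from the original expression xy, so it is NOT invariant.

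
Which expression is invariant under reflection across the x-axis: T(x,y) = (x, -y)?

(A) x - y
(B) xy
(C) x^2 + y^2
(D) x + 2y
C

The map is reflection across the x-axis: T(x,y) = (x, -y).
Substitute the transformed coordinates into each option and compare with the original:
(A) x - y  ->  (x) - (-y) = x + y   [differs from x - y: not invariant]
(B) xy  ->  (x)(-y) = -xy   [differs from xy: not invariant]
(C) x^2 + y^2  ->  (x)^2 + (-y)^2 = x^2 + y^2   [equals x^2 + y^2: invariant]
(D) x + 2y  ->  (x) + 2(-y) = x - 2y   [differs from x + 2y: not invariant]

Only option (C), x^2 + y^2, is unchanged by the transformation.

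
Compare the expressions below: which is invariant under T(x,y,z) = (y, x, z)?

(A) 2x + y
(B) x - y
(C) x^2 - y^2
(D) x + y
D

Apply T(x,y,z) = (y, x, z) to each option, i.e. replace (x, y, z) by the transformed coordinates.
Substitute the transformed coordinates into each option and compare with the original:
(A) 2x + y  ->  2(y) + (x) = x + 2y   [differs from 2x + y: not invariant]
(B) x - y  ->  (y) - (x) = -x + y   [differs from x - y: not invariant]
(C) x^2 - y^2  ->  (y)^2 - (x)^2 = -x^2 + y^2   [differs from x^2 - y^2: not invariant]
(D) x + y  ->  (y) + (x) = x + y   [equals x + y: invariant]

Only option (D), x + y, is unchanged by the transformation.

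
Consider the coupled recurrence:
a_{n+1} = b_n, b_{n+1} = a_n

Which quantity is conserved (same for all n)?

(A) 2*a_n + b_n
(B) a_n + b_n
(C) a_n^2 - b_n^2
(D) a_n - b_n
B

Replace a_n by a_{n+1} = b_n and b_n by b_{n+1} = a_n in each option and simplify:
(A) 2*a_n + b_n  ->  2*(b_n) + (a_n) = a_n + 2*b_n   [not conserved]
(B) a_n + b_n  ->  (b_n) + (a_n) = a_n + b_n   [conserved]
(C) a_n^2 - b_n^2  ->  (b_n)^2 - (a_n)^2 = -a_n^2 + b_n^2   [not conserved]
(D) a_n - b_n  ->  (b_n) - (a_n) = -a_n + b_n   [not conserved]

Only (B) a_n + b_n returns to itself after one step, so it is the conserved quantity.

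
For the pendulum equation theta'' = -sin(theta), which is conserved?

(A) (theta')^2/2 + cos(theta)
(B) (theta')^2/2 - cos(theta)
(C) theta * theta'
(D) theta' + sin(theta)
B

A first integral I satisfies dI/dt = 0 along every solution. Differentiate each option and use the equation of motion:
(A) d/dt[(theta')^2/2 + cos(theta)] = theta' theta'' - sin(theta) theta' = -2 theta' sin(theta), not identically 0
(B) d/dt[(theta')^2/2 - cos(theta)] = theta' theta'' + sin(theta) theta' = theta'(-sin(theta)) + theta' sin(theta) = 0
(C) d/dt[theta * theta'] = (theta')^2 + theta theta'' = (theta')^2 - theta sin(theta), not identically 0
(D) d/dt[theta' + sin(theta)] = theta'' + cos(theta) theta' = -sin(theta) + theta' cos(theta), not identically 0

Only (B) has zero time-derivative. This is the total energy: kinetic (theta')^2/2 plus potential -cos(theta).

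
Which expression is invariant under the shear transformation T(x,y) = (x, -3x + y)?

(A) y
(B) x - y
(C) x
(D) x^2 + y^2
C

Under the shear T(x,y) = (x, -3x + y):
Substitute the transformed coordinates into each option and compare with the original:
(A) y  ->  (-3x + y) = -3x + y   [differs from y: not invariant]
(B) x - y  ->  (x) - (-3x + y) = 4x - y   [differs from x - y: not invariant]
(C) x  ->  (x) = x   [equals x: invariant]
(D) x^2 + y^2  ->  (x)^2 + (-3x + y)^2 = 10x^2 - 6xy + y^2   [differs from x^2 + y^2: not invariant]

Only option (C), x, is unchanged by the transformation.
A vertical shear moves points parallel to the y-axis, so the x-coordinate (and any function of x alone) is unchanged.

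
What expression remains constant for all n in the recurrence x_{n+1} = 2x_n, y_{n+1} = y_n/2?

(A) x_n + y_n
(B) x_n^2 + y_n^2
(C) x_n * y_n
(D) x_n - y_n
C

For the recurrence x_{n+1} = 2x_n, y_{n+1} = y_n/2:

x_{n+1} * y_{n+1} = (2x_n) * (y_n/2) = x_n * y_n
The product is conserved.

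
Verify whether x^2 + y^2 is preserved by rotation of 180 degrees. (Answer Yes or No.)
Yes

Applying rotation by 180 degrees: x' = x*cos(180 degrees) - y*sin(180 degrees) = -x, y' = x*sin(180 degrees) + y*cos(180 degrees) = -y

Substituting into x^2 + y^2:
(-x)^2 + (-y)^2
= x^2 + y^2

This equals the original expression x^2 + y^2, so it IS invariant.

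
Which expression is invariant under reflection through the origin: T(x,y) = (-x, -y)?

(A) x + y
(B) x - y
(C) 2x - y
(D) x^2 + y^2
D

The map is reflection through the origin: T(x,y) = (-x, -y).
Substitute the transformed coordinates into each option and compare with the original:
(A) x + y  ->  (-x) + (-y) = -x - y   [differs from x + y: not invariant]
(B) x - y  ->  (-x) - (-y) = -x + y   [differs from x - y: not invariant]
(C) 2x - y  ->  2(-x) - (-y) = -2x + y   [differs from 2x - y: not invariant]
(D) x^2 + y^2  ->  (-x)^2 + (-y)^2 = x^2 + y^2   [equals x^2 + y^2: invariant]

Only option (D), x^2 + y^2, is unchanged by the transformation.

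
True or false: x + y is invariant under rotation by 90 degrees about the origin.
False

Applying rotation by 90 degrees: x' = x*cos(90 degrees) - y*sin(90 degrees) = -y, y' = x*sin(90 degrees) + y*cos(90 degrees) = x

Substituting into x + y:
(-y) + (x)
= x - y

This differs from the original expression x + y, so it is NOT invariant.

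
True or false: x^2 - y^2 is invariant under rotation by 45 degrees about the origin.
False

Applying rotation by 45 degrees: x' = x*cos(45 degrees) - y*sin(45 degrees) = sqrt(2)x/2 - sqrt(2)y/2, y' = x*sin(45 degrees) + y*cos(45 degrees) = sqrt(2)x/2 + sqrt(2)y/2

Substituting into x^2 - y^2:
(sqrt(2)x/2 - sqrt(2)y/2)^2 - (sqrt(2)x/2 + sqrt(2)y/2)^2
= -2xy

This differs from the original expression x^2 - y^2, so it is NOT invariant.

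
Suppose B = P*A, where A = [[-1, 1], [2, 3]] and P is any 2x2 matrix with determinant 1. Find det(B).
-5

By the multiplicative property of determinants, det(B) = det(P*A) = det(P) * det(A) = det(A),
so the determinant is invariant under multiplication by any determinant-1 matrix; we just need det(A).

det(A) = (-1)(3) - (1)(2) = -3 - 2 = -5

Therefore det(B) = 1 * (-5) = -5.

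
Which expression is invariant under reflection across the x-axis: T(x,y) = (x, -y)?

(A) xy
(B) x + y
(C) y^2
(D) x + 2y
C

The map is reflection across the x-axis: T(x,y) = (x, -y).
Substitute the transformed coordinates into each option and compare with the original:
(A) xy  ->  (x)(-y) = -xy   [differs from xy: not invariant]
(B) x + y  ->  (x) + (-y) = x - y   [differs from x + y: not invariant]
(C) y^2  ->  (-y)^2 = y^2   [equals y^2: invariant]
(D) x + 2y  ->  (x) + 2(-y) = x - 2y   [differs from x + 2y: not invariant]

Only option (C), y^2, is unchanged by the transformation.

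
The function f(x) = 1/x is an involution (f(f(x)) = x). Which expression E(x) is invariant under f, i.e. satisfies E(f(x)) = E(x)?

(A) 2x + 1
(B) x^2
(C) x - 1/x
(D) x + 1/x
D

Replace x by f(x) = 1/x in each option and simplify. As a quick numerical cross-check, also compare E(4) with E(f(4)) = E(1/4).

(A) 2x + 1  ->  2(1/x) + 1 = (x + 2)/x; check: E(4) = 9 but E(1/4) = 3/2.   [not invariant]
(B) x^2  ->  (1/x)^2 = x^(-2); check: E(4) = 16 but E(1/4) = 1/16.   [not invariant]
(C) x - 1/x  ->  (1/x) - 1/(1/x) = -x + 1/x; check: E(4) = 15/4 but E(1/4) = -15/4.   [not invariant]
(D) x + 1/x  ->  (1/x) + 1/(1/x), which simplifies back to x + 1/x; check: E(4) = 17/4, E(1/4) = 17/4.   [invariant]

Only (D) is unchanged. E is symmetric under swapping x with f(x) = 1/x, which is exactly what an involution does.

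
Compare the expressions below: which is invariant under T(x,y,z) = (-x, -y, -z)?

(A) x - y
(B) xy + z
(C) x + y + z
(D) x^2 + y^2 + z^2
D

Apply T(x,y,z) = (-x, -y, -z) to each option, i.e. replace (x, y, z) by the transformed coordinates.
Substitute the transformed coordinates into each option and compare with the original:
(A) x - y  ->  (-x) - (-y) = -x + y   [differs from x - y: not invariant]
(B) xy + z  ->  (-x)(-y) + (-z) = xy - z   [differs from xy + z: not invariant]
(C) x + y + z  ->  (-x) + (-y) + (-z) = -x - y - z   [differs from x + y + z: not invariant]
(D) x^2 + y^2 + z^2  ->  (-x)^2 + (-y)^2 + (-z)^2 = x^2 + y^2 + z^2   [equals x^2 + y^2 + z^2: invariant]

Only option (D), x^2 + y^2 + z^2, is unchanged by the transformation.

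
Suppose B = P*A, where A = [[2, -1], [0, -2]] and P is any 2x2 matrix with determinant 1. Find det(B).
-4

By the multiplicative property of determinants, det(B) = det(P*A) = det(P) * det(A) = det(A),
so the determinant is invariant under multiplication by any determinant-1 matrix; we just need det(A).

det(A) = (2)(-2) - (-1)(0) = -4 - 0 = -4

Therefore det(B) = 1 * (-4) = -4.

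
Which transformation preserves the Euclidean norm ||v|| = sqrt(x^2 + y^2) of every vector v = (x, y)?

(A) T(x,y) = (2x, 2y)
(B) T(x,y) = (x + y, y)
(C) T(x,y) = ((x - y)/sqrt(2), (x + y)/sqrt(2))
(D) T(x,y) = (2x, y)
C

A transformation preserves a norm if ||T(v)|| = ||v|| for every v; a single vector where the norm changes rules an option out.

(A) T(x,y) = (2x, 2y): v = (1, 0) has norm sqrt((1)^2 + (0)^2) = 1, but T(v) = (2, 0) has norm 2 -- not preserved.
(B) T(x,y) = (x + y, y): v = (0, 1) has norm sqrt((0)^2 + (1)^2) = 1, but T(v) = (1, 1) has norm sqrt(2) -- not preserved.
(C) T(x,y) = ((x - y)/sqrt(2), (x + y)/sqrt(2)): preserves the norm -- it is an orthogonal map (a rotation/reflection), and (sqrt(2)(x - y)/2)^2 + (sqrt(2)(x + y)/2)^2 simplifies to x^2 + y^2.
(D) T(x,y) = (2x, y): v = (1, 0) has norm sqrt((1)^2 + (0)^2) = 1, but T(v) = (2, 0) has norm 2 -- not preserved.

Therefore the answer is (C).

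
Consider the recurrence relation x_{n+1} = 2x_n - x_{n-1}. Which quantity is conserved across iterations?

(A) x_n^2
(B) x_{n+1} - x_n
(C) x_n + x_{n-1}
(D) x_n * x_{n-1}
B

For the recurrence x_{n+1} = 2x_n - x_{n-1}:

If x_{n+1} = 2x_n - x_{n-1}, then:
x_{n+1} - x_n = x_n - x_{n-1}
The first difference is constant throughout the sequence.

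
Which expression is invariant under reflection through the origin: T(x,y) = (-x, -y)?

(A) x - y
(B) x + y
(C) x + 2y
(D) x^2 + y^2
D

The map is reflection through the origin: T(x,y) = (-x, -y).
Substitute the transformed coordinates into each option and compare with the original:
(A) x - y  ->  (-x) - (-y) = -x + y   [differs from x - y: not invariant]
(B) x + y  ->  (-x) + (-y) = -x - y   [differs from x + y: not invariant]
(C) x + 2y  ->  (-x) + 2(-y) = -x - 2y   [differs from x + 2y: not invariant]
(D) x^2 + y^2  ->  (-x)^2 + (-y)^2 = x^2 + y^2   [equals x^2 + y^2: invariant]

Only option (D), x^2 + y^2, is unchanged by the transformation.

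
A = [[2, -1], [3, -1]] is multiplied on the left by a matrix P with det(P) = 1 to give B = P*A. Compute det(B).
1

By the multiplicative property of determinants, det(B) = det(P*A) = det(P) * det(A) = det(A),
so the determinant is invariant under multiplication by any determinant-1 matrix; we just need det(A).

det(A) = (2)(-1) - (-1)(3) = -2 - (-3) = 1

Therefore det(B) = 1 * 1 = 1.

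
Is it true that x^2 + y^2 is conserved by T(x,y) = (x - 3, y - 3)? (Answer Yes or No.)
No

Substitute T(x,y) = (x - 3, y - 3) into the expression and compare with the original.

Original: x^2 + y^2
After applying T: (x - 3)^2 + (y - 3)^2 = x^2 - 6x + y^2 - 6y + 18

This differs from the original x^2 + y^2 (difference: -6x - 6y + 18), so the expression is NOT invariant.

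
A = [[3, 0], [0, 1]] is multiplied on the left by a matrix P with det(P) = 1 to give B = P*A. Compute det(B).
3

By the multiplicative property of determinants, det(B) = det(P*A) = det(P) * det(A) = det(A),
so the determinant is invariant under multiplication by any determinant-1 matrix; we just need det(A).

det(A) = (3)(1) - (0)(0) = 3 - 0 = 3

Therefore det(B) = 1 * 3 = 3.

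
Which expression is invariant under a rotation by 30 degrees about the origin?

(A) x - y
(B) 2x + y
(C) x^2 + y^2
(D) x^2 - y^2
C

A rotation by 30 degrees sends (x, y) to (sqrt(3)x/2 - y/2, x/2 + sqrt(3)y/2).
Substitute the transformed coordinates into each option and compare with the original:
(A) x - y  ->  (sqrt(3)x/2 - y/2) - (x/2 + sqrt(3)y/2) = -x/2 + sqrt(3)x/2 - sqrt(3)y/2 - y/2   [differs from x - y: not invariant]
(B) 2x + y  ->  2(sqrt(3)x/2 - y/2) + (x/2 + sqrt(3)y/2) = x/2 + sqrt(3)x - y + sqrt(3)y/2   [differs from 2x + y: not invariant]
(C) x^2 + y^2  ->  (sqrt(3)x/2 - y/2)^2 + (x/2 + sqrt(3)y/2)^2 = x^2 + y^2   [equals x^2 + y^2: invariant]
(D) x^2 - y^2  ->  (sqrt(3)x/2 - y/2)^2 - (x/2 + sqrt(3)y/2)^2 = x^2/2 - sqrt(3)xy - y^2/2   [differs from x^2 - y^2: not invariant]

Only option (C), x^2 + y^2, is unchanged by the transformation.
Geometrically, x^2 + y^2 is the squared distance from the origin, which every rotation about the origin preserves.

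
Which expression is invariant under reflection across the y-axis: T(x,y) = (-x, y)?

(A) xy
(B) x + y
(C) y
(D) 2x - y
C

The map is reflection across the y-axis: T(x,y) = (-x, y).
Substitute the transformed coordinates into each option and compare with the original:
(A) xy  ->  (-x)(y) = -xy   [differs from xy: not invariant]
(B) x + y  ->  (-x) + (y) = -x + y   [differs from x + y: not invariant]
(C) y  ->  (y) = y   [equals y: invariant]
(D) 2x - y  ->  2(-x) - (y) = -2x - y   [differs from 2x - y: not invariant]

Only option (C), y, is unchanged by the transformation.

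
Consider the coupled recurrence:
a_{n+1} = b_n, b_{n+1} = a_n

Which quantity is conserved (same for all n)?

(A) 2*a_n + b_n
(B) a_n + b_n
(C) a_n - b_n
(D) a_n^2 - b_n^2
B

Replace a_n by a_{n+1} = b_n and b_n by b_{n+1} = a_n in each option and simplify:
(A) 2*a_n + b_n  ->  2*(b_n) + (a_n) = a_n + 2*b_n   [not conserved]
(B) a_n + b_n  ->  (b_n) + (a_n) = a_n + b_n   [conserved]
(C) a_n - b_n  ->  (b_n) - (a_n) = -a_n + b_n   [not conserved]
(D) a_n^2 - b_n^2  ->  (b_n)^2 - (a_n)^2 = -a_n^2 + b_n^2   [not conserved]

Only (B) a_n + b_n returns to itself after one step, so it is the conserved quantity.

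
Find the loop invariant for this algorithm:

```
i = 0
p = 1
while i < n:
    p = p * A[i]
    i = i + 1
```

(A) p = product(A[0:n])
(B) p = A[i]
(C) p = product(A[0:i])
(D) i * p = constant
C

A loop invariant must hold before the first iteration and be re-established by every execution of the body.

(C) p = product(A[0:i]): Initially i = 0 and p = 1 = product of the empty slice A[0:0]. If p = product(A[0:i]) holds at the top of an iteration, the body sets p to product(A[0:i]) * A[i] = product(A[0:i+1]) and then i to i+1, so the property is restored. At exit i = n, giving p = product(A[0:n]).

The other options fail:
(A) p = product(A[0:n]): false before the loop (p = 1, not the full product) -- it only becomes true at exit.
(B) p = A[i]: after the first iteration p = A[0] but i = 1; in general p is a product of several elements, not a single one.
(D) i * p = constant: initially i * p = 0, but after one iteration it is 1 * A[0], which is nonzero in general.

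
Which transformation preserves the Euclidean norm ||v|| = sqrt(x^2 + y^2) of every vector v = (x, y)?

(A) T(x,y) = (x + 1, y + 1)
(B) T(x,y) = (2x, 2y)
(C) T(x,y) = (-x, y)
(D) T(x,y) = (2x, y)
C

A transformation preserves a norm if ||T(v)|| = ||v|| for every v; a single vector where the norm changes rules an option out.

(A) T(x,y) = (x + 1, y + 1): v = (1, 0) has norm sqrt((1)^2 + (0)^2) = 1, but T(v) = (2, 1) has norm sqrt(5) -- not preserved.
(B) T(x,y) = (2x, 2y): v = (1, 0) has norm sqrt((1)^2 + (0)^2) = 1, but T(v) = (2, 0) has norm 2 -- not preserved.
(C) T(x,y) = (-x, y): preserves the norm -- it is an orthogonal map (a rotation/reflection), and (-x)^2 + (y)^2 simplifies to x^2 + y^2.
(D) T(x,y) = (2x, y): v = (1, 0) has norm sqrt((1)^2 + (0)^2) = 1, but T(v) = (2, 0) has norm 2 -- not preserved.

Therefore the answer is (C).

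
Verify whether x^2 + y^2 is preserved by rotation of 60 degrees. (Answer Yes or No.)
Yes

Applying rotation by 60 degrees: x' = x*cos(60 degrees) - y*sin(60 degrees) = x/2 - sqrt(3)y/2, y' = x*sin(60 degrees) + y*cos(60 degrees) = sqrt(3)x/2 + y/2

Substituting into x^2 + y^2:
(x/2 - sqrt(3)y/2)^2 + (sqrt(3)x/2 + y/2)^2
= x^2 + y^2

This equals the original expression x^2 + y^2, so it IS invariant.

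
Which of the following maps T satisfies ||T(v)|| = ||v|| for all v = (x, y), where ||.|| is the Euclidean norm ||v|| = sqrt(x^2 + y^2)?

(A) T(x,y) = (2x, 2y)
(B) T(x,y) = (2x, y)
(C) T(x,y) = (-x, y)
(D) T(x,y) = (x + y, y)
C

A transformation preserves a norm if ||T(v)|| = ||v|| for every v; a single vector where the norm changes rules an option out.

(A) T(x,y) = (2x, 2y): v = (1, 0) has norm sqrt((1)^2 + (0)^2) = 1, but T(v) = (2, 0) has norm 2 -- not preserved.
(B) T(x,y) = (2x, y): v = (1, 0) has norm sqrt((1)^2 + (0)^2) = 1, but T(v) = (2, 0) has norm 2 -- not preserved.
(C) T(x,y) = (-x, y): preserves the norm -- it is an orthogonal map (a rotation/reflection), and (-x)^2 + (y)^2 simplifies to x^2 + y^2.
(D) T(x,y) = (x + y, y): v = (0, 1) has norm sqrt((0)^2 + (1)^2) = 1, but T(v) = (1, 1) has norm sqrt(2) -- not preserved.

Therefore the answer is (C).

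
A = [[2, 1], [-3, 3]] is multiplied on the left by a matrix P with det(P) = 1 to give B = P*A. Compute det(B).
9

By the multiplicative property of determinants, det(B) = det(P*A) = det(P) * det(A) = det(A),
so the determinant is invariant under multiplication by any determinant-1 matrix; we just need det(A).

det(A) = (2)(3) - (1)(-3) = 6 - (-3) = 9

Therefore det(B) = 1 * 9 = 9.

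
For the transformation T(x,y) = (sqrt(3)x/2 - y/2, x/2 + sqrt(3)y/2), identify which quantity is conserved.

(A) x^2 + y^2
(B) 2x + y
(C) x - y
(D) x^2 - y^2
A

An expression E(x,y) is invariant under T if E(T(x,y)) = E(x,y). Here T(x,y) = (sqrt(3)x/2 - y/2, x/2 + sqrt(3)y/2).
Substitute the transformed coordinates into each option and compare with the original:
(A) x^2 + y^2  ->  (sqrt(3)x/2 - y/2)^2 + (x/2 + sqrt(3)y/2)^2 = x^2 + y^2   [equals x^2 + y^2: invariant]
(B) 2x + y  ->  2(sqrt(3)x/2 - y/2) + (x/2 + sqrt(3)y/2) = x/2 + sqrt(3)x - y + sqrt(3)y/2   [differs from 2x + y: not invariant]
(C) x - y  ->  (sqrt(3)x/2 - y/2) - (x/2 + sqrt(3)y/2) = -x/2 + sqrt(3)x/2 - sqrt(3)y/2 - y/2   [differs from x - y: not invariant]
(D) x^2 - y^2  ->  (sqrt(3)x/2 - y/2)^2 - (x/2 + sqrt(3)y/2)^2 = x^2/2 - sqrt(3)xy - y^2/2   [differs from x^2 - y^2: not invariant]

Only option (A), x^2 + y^2, is unchanged by the transformation.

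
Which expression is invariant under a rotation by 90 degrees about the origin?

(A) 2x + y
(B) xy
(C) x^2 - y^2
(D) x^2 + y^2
D

A rotation by 90 degrees sends (x, y) to (-y, x).
Substitute the transformed coordinates into each option and compare with the original:
(A) 2x + y  ->  2(-y) + (x) = x - 2y   [differs from 2x + y: not invariant]
(B) xy  ->  (-y)(x) = -xy   [differs from xy: not invariant]
(C) x^2 - y^2  ->  (-y)^2 - (x)^2 = -x^2 + y^2   [differs from x^2 - y^2: not invariant]
(D) x^2 + y^2  ->  (-y)^2 + (x)^2 = x^2 + y^2   [equals x^2 + y^2: invariant]

Only option (D), x^2 + y^2, is unchanged by the transformation.
Geometrically, x^2 + y^2 is the squared distance from the origin, which every rotation about the origin preserves.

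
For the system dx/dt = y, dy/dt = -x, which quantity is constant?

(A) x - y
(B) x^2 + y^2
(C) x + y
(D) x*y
B

A first integral I satisfies dI/dt = 0 along every solution. Differentiate each option and use the equation of motion:
(A) d/dt[x - y] = y - (-x) = x + y, not identically 0
(B) d/dt[x^2 + y^2] = 2x*dx/dt + 2y*dy/dt = 2x*y + 2y*(-x) = 0
(C) d/dt[x + y] = y + (-x) = y - x, not identically 0
(D) d/dt[x*y] = (dx/dt)y + x(dy/dt) = y^2 - x^2, not identically 0

Only (B) has zero time-derivative. So x^2 + y^2 (the squared radius; trajectories are circles) is the conserved quantity.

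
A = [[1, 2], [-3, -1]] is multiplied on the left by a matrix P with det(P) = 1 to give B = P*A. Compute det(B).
5

By the multiplicative property of determinants, det(B) = det(P*A) = det(P) * det(A) = det(A),
so the determinant is invariant under multiplication by any determinant-1 matrix; we just need det(A).

det(A) = (1)(-1) - (2)(-3) = -1 - (-6) = 5

Therefore det(B) = 1 * 5 = 5.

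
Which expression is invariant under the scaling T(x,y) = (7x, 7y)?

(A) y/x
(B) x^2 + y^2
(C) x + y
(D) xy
A

Under the uniform scaling T(x,y) = (7x, 7y):
Substitute the transformed coordinates into each option and compare with the original:
(A) y/x  ->  (7y)/(7x) = y/x   [equals y/x: invariant]
(B) x^2 + y^2  ->  (7x)^2 + (7y)^2 = 49x^2 + 49y^2   [differs from x^2 + y^2: not invariant]
(C) x + y  ->  (7x) + (7y) = 7x + 7y   [differs from x + y: not invariant]
(D) xy  ->  (7x)(7y) = 49xy   [differs from xy: not invariant]

Only option (A), y/x, is unchanged by the transformation.
The common factor 7 cancels in a ratio of coordinates, while sums, products and sums of squares pick up factors of 7 or 49.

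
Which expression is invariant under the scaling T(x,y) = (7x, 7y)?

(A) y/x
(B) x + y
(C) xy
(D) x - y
A

Under the uniform scaling T(x,y) = (7x, 7y):
Substitute the transformed coordinates into each option and compare with the original:
(A) y/x  ->  (7y)/(7x) = y/x   [equals y/x: invariant]
(B) x + y  ->  (7x) + (7y) = 7x + 7y   [differs from x + y: not invariant]
(C) xy  ->  (7x)(7y) = 49xy   [differs from xy: not invariant]
(D) x - y  ->  (7x) - (7y) = 7x - 7y   [differs from x - y: not invariant]

Only option (A), y/x, is unchanged by the transformation.
The common factor 7 cancels in a ratio of coordinates, while sums, products and sums of squares pick up factors of 7 or 49.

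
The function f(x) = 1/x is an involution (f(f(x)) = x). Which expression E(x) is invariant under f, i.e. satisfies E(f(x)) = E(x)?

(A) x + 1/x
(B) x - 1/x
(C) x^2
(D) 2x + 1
A

Replace x by f(x) = 1/x in each option and simplify. As a quick numerical cross-check, also compare E(4) with E(f(4)) = E(1/4).

(A) x + 1/x  ->  (1/x) + 1/(1/x), which simplifies back to x + 1/x; check: E(4) = 17/4, E(1/4) = 17/4.   [invariant]
(B) x - 1/x  ->  (1/x) - 1/(1/x) = -x + 1/x; check: E(4) = 15/4 but E(1/4) = -15/4.   [not invariant]
(C) x^2  ->  (1/x)^2 = x^(-2); check: E(4) = 16 but E(1/4) = 1/16.   [not invariant]
(D) 2x + 1  ->  2(1/x) + 1 = (x + 2)/x; check: E(4) = 9 but E(1/4) = 3/2.   [not invariant]

Only (A) is unchanged. E is symmetric under swapping x with f(x) = 1/x, which is exactly what an involution does.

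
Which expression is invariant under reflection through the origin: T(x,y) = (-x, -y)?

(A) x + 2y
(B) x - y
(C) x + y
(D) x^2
D

The map is reflection through the origin: T(x,y) = (-x, -y).
Substitute the transformed coordinates into each option and compare with the original:
(A) x + 2y  ->  (-x) + 2(-y) = -x - 2y   [differs from x + 2y: not invariant]
(B) x - y  ->  (-x) - (-y) = -x + y   [differs from x - y: not invariant]
(C) x + y  ->  (-x) + (-y) = -x - y   [differs from x + y: not invariant]
(D) x^2  ->  (-x)^2 = x^2   [equals x^2: invariant]

Only option (D), x^2, is unchanged by the transformation.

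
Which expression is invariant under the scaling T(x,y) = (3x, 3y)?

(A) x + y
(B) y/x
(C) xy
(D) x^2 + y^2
B

Under the uniform scaling T(x,y) = (3x, 3y):
Substitute the transformed coordinates into each option and compare with the original:
(A) x + y  ->  (3x) + (3y) = 3x + 3y   [differs from x + y: not invariant]
(B) y/x  ->  (3y)/(3x) = y/x   [equals y/x: invariant]
(C) xy  ->  (3x)(3y) = 9xy   [differs from xy: not invariant]
(D) x^2 + y^2  ->  (3x)^2 + (3y)^2 = 9x^2 + 9y^2   [differs from x^2 + y^2: not invariant]

Only option (B), y/x, is unchanged by the transformation.
The common factor 3 cancels in a ratio of coordinates, while sums, products and sums of squares pick up factors of 3 or 9.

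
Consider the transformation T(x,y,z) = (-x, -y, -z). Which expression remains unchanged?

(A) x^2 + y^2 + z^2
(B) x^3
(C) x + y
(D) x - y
A

Apply T(x,y,z) = (-x, -y, -z) to each option, i.e. replace (x, y, z) by the transformed coordinates.
Substitute the transformed coordinates into each option and compare with the original:
(A) x^2 + y^2 + z^2  ->  (-x)^2 + (-y)^2 + (-z)^2 = x^2 + y^2 + z^2   [equals x^2 + y^2 + z^2: invariant]
(B) x^3  ->  (-x)^3 = -x^3   [differs from x^3: not invariant]
(C) x + y  ->  (-x) + (-y) = -x - y   [differs from x + y: not invariant]
(D) x - y  ->  (-x) - (-y) = -x + y   [differs from x - y: not invariant]

Only option (A), x^2 + y^2 + z^2, is unchanged by the transformation.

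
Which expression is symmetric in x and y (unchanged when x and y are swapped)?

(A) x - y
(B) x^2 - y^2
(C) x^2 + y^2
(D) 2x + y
C

A symmetric expression is unchanged when the variables are permuted; here the transformation to test is the swap (x, y) -> (y, x).
Substitute the transformed coordinates into each option and compare with the original:
(A) x - y  ->  (y) - (x) = -x + y   [differs from x - y: not invariant]
(B) x^2 - y^2  ->  (y)^2 - (x)^2 = -x^2 + y^2   [differs from x^2 - y^2: not invariant]
(C) x^2 + y^2  ->  (y)^2 + (x)^2 = x^2 + y^2   [equals x^2 + y^2: invariant]
(D) 2x + y  ->  2(y) + (x) = x + 2y   [differs from 2x + y: not invariant]

Only option (C), x^2 + y^2, is unchanged by the transformation.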